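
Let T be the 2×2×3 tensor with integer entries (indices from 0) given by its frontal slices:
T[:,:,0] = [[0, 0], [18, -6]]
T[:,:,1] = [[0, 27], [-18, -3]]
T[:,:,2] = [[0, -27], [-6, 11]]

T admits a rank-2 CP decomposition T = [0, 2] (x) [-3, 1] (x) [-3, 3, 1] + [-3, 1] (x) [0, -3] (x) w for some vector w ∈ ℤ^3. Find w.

w = [0, 3, -3]

Subtract the known terms from T to get the rank-1 residual R = [-3, 1] (x) [0, -3] (x) w, so R[i,j,k] = a[i]·b[j]·w[k]. Pick indices with nonzero a[0]·b[1] = (-3)·(-3) = 9. Only the fibre through (0,1,·) is needed: R[0,1,:] = T[0,1,:] − Σₗ aₗ[0]bₗ[1]cₗ = [0, 27, -27] − (0)·(1)·[-3, 3, 1] = [0, 27, -27]. Then w[k] = R[0,1,k] / 9 for each k, giving w = [0, 27, -27] / 9 = [0, 3, -3].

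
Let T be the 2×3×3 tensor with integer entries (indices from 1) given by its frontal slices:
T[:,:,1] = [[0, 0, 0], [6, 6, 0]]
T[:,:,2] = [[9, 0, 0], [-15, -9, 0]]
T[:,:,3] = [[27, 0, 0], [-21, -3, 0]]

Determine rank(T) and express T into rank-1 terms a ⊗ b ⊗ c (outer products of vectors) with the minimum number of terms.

rank(T) = 2

Lower bound: the mode-2 unfolding of T (rows indexed by j, columns by (i,k) = (1,1), (1,2), (1,3), (2,1), (2,2), (2,3)) is [[0, 9, 27, 6, -15, -21], [0, 0, 0, 6, -9, -3], [0, 0, 0, 0, 0, 0]].
There the 2×2 minor on rows j ∈ {1, 2}, columns (i,k) ∈ {(1,2), (2,1)} is det [[9, 6], [0, 6]] = 54 ≠ 0, so this unfolding has rank ≥ 2; CP rank is at least every unfolding rank, so rank(T) ≥ 2. (This is only a lower bound: in general the CP rank may exceed every unfolding rank, so we still need to exhibit 2 rank-1 terms summing to T.)
Upper bound — finding two terms. Write S_k = T[:,:,k] for the frontal slices: S₁ = [[0, 0, 0], [6, 6, 0]], S₂ = [[9, 0, 0], [-15, -9, 0]], S₃ = [[27, 0, 0], [-21, -3, 0]].
If T = a₁ ⊗ b₁ ⊗ c₁ + a₂ ⊗ b₂ ⊗ c₂ then each S_k = c₁[k]·a₁b₁ᵀ + c₂[k]·a₂b₂ᵀ. S₁ and S₂ are linearly independent, so a₁b₁ᵀ and a₂b₂ᵀ must span the same plane of matrices: they are the rank-1 matrices of the form x·S₁ + y·S₂.
The 2×2 minor of x·S₁ + y·S₂ on rows {1,2}, columns {1,2} is 54·xy − 81·y² = 27·(2·x − 3·y)(y), vanishing at (x:y) = (3:2) and (1:0).
M₁ = 3·S₁ + 2·S₂ = [[18, 0, 0], [-12, 0, 0]] = 6·[3, -2][1, 0, 0]ᵀ and M₂ = S₁ = [[0, 0, 0], [6, 6, 0]] = 6·[0, 1][1, 1, 0]ᵀ, so take a₁ = [3, -2], b₁ = [1, 0, 0], a₂ = [0, 1], b₂ = [1, 1, 0].
Each slice is an integer combination of E₁ = a₁b₁ᵀ and E₂ = a₂b₂ᵀ: S₁ = 6·E₂, S₂ = 3·E₁ − 9·E₂, S₃ = 9·E₁ − 3·E₂; reading off coefficients, c₁ = [0, 3, 9] and c₂ = [6, -9, -3].
Hence T = [3, -2] ⊗ [1, 0, 0] ⊗ [0, 3, 9] + [0, 1] ⊗ [1, 1, 0] ⊗ [6, -9, -3], so rank(T) ≤ 2.
These bounds meet, so rank(T) = 2.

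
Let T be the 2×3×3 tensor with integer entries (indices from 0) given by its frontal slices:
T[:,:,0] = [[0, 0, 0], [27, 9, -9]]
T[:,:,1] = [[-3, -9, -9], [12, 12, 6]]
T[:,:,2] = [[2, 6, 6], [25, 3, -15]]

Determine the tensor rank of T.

Lower bound: in the mode-3 unfolding of T (rows indexed by k, columns by (i,j)) the 2×2 minor on rows k ∈ {0, 1}, columns (i,j) ∈ {(0,0), (1,0)} is det [[0, 27], [-3, 12]] = 81 ≠ 0, so that unfolding has rank ≥ 2 and hence rank(T) ≥ 2 (CP rank is at least every unfolding rank, though it can be larger).
Upper bound: with S_k = T[:,:,k], the two rank-1 terms a₁b₁ᵀ, a₂b₂ᵀ are the rank-1 members of the pencil x·S₀ + y·S₁.
The 2×2 minor of x·S₀ + y·S₁ on rows {0,1}, columns {0,1} is 216·xy + 72·y² = 72·(y)(3·x + y), vanishing at (x:y) = (1:0) and (1:-3).
M₁ = S₀ = [[0, 0, 0], [27, 9, -9]] = 9·(0, 1)(3, 1, -1)ᵀ and M₂ = S₀ − 3·S₁ = [[9, 27, 27], [-9, -27, -27]] = 9·(1, -1)(1, 3, 3)ᵀ, so take a₁ = (0, 1), b₁ = (3, 1, -1), a₂ = (1, -1), b₂ = (1, 3, 3).
Each slice is an integer combination of E₁ = a₁b₁ᵀ and E₂ = a₂b₂ᵀ: S₀ = 9·E₁, S₁ = 3·E₁ − 3·E₂, S₂ = 9·E₁ + 2·E₂; reading off coefficients, c₁ = (9, 3, 9) and c₂ = (0, -3, 2).
Hence T = (0, 1) ⊗ (3, 1, -1) ⊗ (9, 3, 9) + (1, -1) ⊗ (1, 3, 3) ⊗ (0, -3, 2), so rank(T) ≤ 2.
These bounds meet, so rank(T) = 2.

2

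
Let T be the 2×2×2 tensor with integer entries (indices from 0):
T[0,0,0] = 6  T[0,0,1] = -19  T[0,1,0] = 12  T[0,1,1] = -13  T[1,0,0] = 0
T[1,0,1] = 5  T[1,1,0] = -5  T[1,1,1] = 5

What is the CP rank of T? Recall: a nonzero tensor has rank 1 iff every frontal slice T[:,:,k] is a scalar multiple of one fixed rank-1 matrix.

2

Lower bound: the mode-1 unfolding of T (rows indexed by i, columns by (j,k) = (0,0), (0,1), (1,0), (1,1)) is [[6, -19, 12, -13], [0, 5, -5, 5]].
There the 2×2 minor on rows i ∈ {0, 1}, columns (j,k) ∈ {(0,0), (0,1)} is det [[6, -19], [0, 5]] = 30 ≠ 0, so this unfolding has rank ≥ 2; CP rank is at least every unfolding rank, so rank(T) ≥ 2. (Unfolding ranks only ever bound the CP rank from below — rank(T) can be strictly larger than all of them — so the matching upper bound has to come from an explicit 2-term decomposition.)
Upper bound — finding two terms. Write S_k = T[:,:,k] for the frontal slices: S₀ = [[6, 12], [0, -5]], S₁ = [[-19, -13], [5, 5]].
If T = a₁ ⊗ b₁ ⊗ c₁ + a₂ ⊗ b₂ ⊗ c₂ then each S_k = c₁[k]·a₁b₁ᵀ + c₂[k]·a₂b₂ᵀ. S₀ and S₁ are linearly independent, so a₁b₁ᵀ and a₂b₂ᵀ must span the same plane of matrices: they are the rank-1 matrices of the form x·S₀ + y·S₁.
det(x·S₀ + y·S₁) is −30·x² + 65·xy − 30·y² = (-5)·(2·x − 3·y)(3·x − 2·y), vanishing at (x:y) = (3:2) and (2:3).
M₁ = 3·S₀ + 2·S₁ = [[-20, 10], [10, -5]] = (-5)·[2, -1][2, -1]ᵀ and M₂ = 2·S₀ + 3·S₁ = [[-45, -15], [15, 5]] = (-5)·[3, -1][3, 1]ᵀ, so take a₁ = [2, -1], b₁ = [2, -1], a₂ = [3, -1], b₂ = [3, 1].
Each slice is an integer combination of E₁ = a₁b₁ᵀ and E₂ = a₂b₂ᵀ: S₀ = −3·E₁ + 2·E₂, S₁ = 2·E₁ − 3·E₂; reading off coefficients, c₁ = [-3, 2] and c₂ = [2, -3].
Hence T = [2, -1] ⊗ [2, -1] ⊗ [-3, 2] + [3, -1] ⊗ [3, 1] ⊗ [2, -3], so rank(T) ≤ 2.
These bounds meet, so rank(T) = 2.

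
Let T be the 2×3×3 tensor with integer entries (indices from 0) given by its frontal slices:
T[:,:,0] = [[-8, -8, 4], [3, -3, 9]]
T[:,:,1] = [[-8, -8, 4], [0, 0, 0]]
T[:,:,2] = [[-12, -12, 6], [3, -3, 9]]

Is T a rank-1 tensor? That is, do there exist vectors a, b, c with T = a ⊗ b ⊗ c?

No

The mode-1 unfolding of T (rows indexed by i, columns by (j,k) = (0,0), (0,1), (0,2), (1,0), (1,1), (1,2), (2,0), (2,1), (2,2)) is [[-8, -8, -12, -8, -8, -12, 4, 4, 6], [3, 0, 3, -3, 0, -3, 9, 0, 9]].
There the 2×2 minor on rows i ∈ {0, 1}, columns (j,k) ∈ {(0,0), (0,1)} is det [[-8, -8], [3, 0]] = 24 ≠ 0, so this unfolding has rank ≥ 2; CP rank is at least every unfolding rank, so rank(T) ≥ 2.
In particular rank(T) ≥ 2 > 1, so T is not rank-1.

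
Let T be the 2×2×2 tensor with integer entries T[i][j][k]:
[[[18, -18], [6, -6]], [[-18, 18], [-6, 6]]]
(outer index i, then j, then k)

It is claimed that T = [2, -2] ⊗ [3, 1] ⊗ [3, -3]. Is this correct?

Yes

Reconstruct entrywise from the claimed factors. For example, T[1,1,1] = 6 and Σₗ aₗ[1]bₗ[1]cₗ[1] = (-2)·(1)·(-3) = 6; checking all 8 entries, every one matches. The claim holds.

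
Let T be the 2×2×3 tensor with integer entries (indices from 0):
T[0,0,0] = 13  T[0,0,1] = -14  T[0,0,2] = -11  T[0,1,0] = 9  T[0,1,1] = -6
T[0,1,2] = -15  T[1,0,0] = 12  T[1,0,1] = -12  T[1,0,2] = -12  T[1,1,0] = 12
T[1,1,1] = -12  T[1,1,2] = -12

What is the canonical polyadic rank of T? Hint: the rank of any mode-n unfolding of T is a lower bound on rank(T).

Lower bound: the mode-1 unfolding of T (rows indexed by i, columns by (j,k) = (0,0), (0,1), (0,2), (1,0), (1,1), (1,2)) is [[13, -14, -11, 9, -6, -15], [12, -12, -12, 12, -12, -12]].
There the 2×2 minor on rows i ∈ {0, 1}, columns (j,k) ∈ {(0,0), (0,1)} is det [[13, -14], [12, -12]] = 12 ≠ 0, so this unfolding has rank ≥ 2; CP rank is at least every unfolding rank, so rank(T) ≥ 2. (This is only a lower bound: in general the CP rank may exceed every unfolding rank, so we still need to exhibit 2 rank-1 terms summing to T.)
Upper bound — finding two terms. Write S_k = T[:,:,k] for the frontal slices: S₀ = [[13, 9], [12, 12]], S₁ = [[-14, -6], [-12, -12]], S₂ = [[-11, -15], [-12, -12]].
If T = a₁ ⊗ b₁ ⊗ c₁ + a₂ ⊗ b₂ ⊗ c₂ then each S_k = c₁[k]·a₁b₁ᵀ + c₂[k]·a₂b₂ᵀ. S₀ and S₁ are linearly independent, so a₁b₁ᵀ and a₂b₂ᵀ must span the same plane of matrices: they are the rank-1 matrices of the form x·S₀ + y·S₁.
det(x·S₀ + y·S₁) is 48·x² − 144·xy + 96·y² = 48·(x − 2·y)(x − y), vanishing at (x:y) = (2:1) and (1:1).
M₁ = 2·S₀ + S₁ = [[12, 12], [12, 12]] = 12·[1, 1][1, 1]ᵀ and M₂ = S₀ + S₁ = [[-1, 3], [0, 0]] = −[1, 0][1, -3]ᵀ, so take a₁ = [1, 1], b₁ = [1, 1], a₂ = [1, 0], b₂ = [1, -3].
Each slice is an integer combination of E₁ = a₁b₁ᵀ and E₂ = a₂b₂ᵀ: S₀ = 12·E₁ + E₂, S₁ = −12·E₁ − 2·E₂, S₂ = −12·E₁ + E₂; reading off coefficients, c₁ = [12, -12, -12] and c₂ = [1, -2, 1].
Hence T = [1, 1] ⊗ [1, 1] ⊗ [12, -12, -12] + [1, 0] ⊗ [1, -3] ⊗ [1, -2, 1], so rank(T) ≤ 2.
These bounds meet, so rank(T) = 2.
Check entry T[1,0,0] = 12: (1)·(1)·(12) + (0)·(1)·(1) = 12.

2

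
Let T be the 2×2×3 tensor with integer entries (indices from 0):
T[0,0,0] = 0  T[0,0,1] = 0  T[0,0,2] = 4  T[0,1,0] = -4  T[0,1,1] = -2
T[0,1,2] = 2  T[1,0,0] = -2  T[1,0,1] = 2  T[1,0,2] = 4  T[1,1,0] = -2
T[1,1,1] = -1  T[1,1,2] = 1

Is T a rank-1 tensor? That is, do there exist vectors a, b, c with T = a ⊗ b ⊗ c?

The mode-3 unfolding of T (rows indexed by k, columns by (i,j) = (0,0), (0,1), (1,0), (1,1)) is [[0, -4, -2, -2], [0, -2, 2, -1], [4, 2, 4, 1]].
There the 3×3 minor on rows k ∈ {0, 1, 2}, columns (i,j) ∈ {(0,0), (0,1), (1,0)} is det [[0, -4, -2], [0, -2, 2], [4, 2, 4]] = -48 ≠ 0, so this unfolding has rank ≥ 3; CP rank is at least every unfolding rank, so rank(T) ≥ 3.
In particular rank(T) ≥ 3 > 1, so T is not rank-1.

No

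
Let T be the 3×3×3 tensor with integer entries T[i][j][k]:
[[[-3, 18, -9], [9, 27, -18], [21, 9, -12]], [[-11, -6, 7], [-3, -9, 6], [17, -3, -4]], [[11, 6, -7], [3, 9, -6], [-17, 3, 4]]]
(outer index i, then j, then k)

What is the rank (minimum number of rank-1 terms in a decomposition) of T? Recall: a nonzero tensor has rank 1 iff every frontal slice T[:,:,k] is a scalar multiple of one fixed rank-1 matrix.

2

Lower bound: the mode-2 unfolding of T (rows indexed by j, columns by (i,k) = (0,0), (0,1), (0,2), (1,0), (1,1), (1,2), (2,0), (2,1), (2,2)) is [[-3, 18, -9, -11, -6, 7, 11, 6, -7], [9, 27, -18, -3, -9, 6, 3, 9, -6], [21, 9, -12, 17, -3, -4, -17, 3, 4]].
There the 2×2 minor on rows j ∈ {0, 1}, columns (i,k) ∈ {(0,0), (0,1)} is det [[-3, 18], [9, 27]] = -243 ≠ 0, so this unfolding has rank ≥ 2; CP rank is at least every unfolding rank, so rank(T) ≥ 2. (This is only a lower bound: in general the CP rank may exceed every unfolding rank, so we still need to exhibit 2 rank-1 terms summing to T.)
Upper bound — finding two terms. Write S_k = T[:,:,k] for the frontal slices: S₀ = [[-3, 9, 21], [-11, -3, 17], [11, 3, -17]], S₁ = [[18, 27, 9], [-6, -9, -3], [6, 9, 3]], S₂ = [[-9, -18, -12], [7, 6, -4], [-7, -6, 4]].
If T = a₁ ⊗ b₁ ⊗ c₁ + a₂ ⊗ b₂ ⊗ c₂ then each S_k = c₁[k]·a₁b₁ᵀ + c₂[k]·a₂b₂ᵀ. S₀ and S₁ are linearly independent, so a₁b₁ᵀ and a₂b₂ᵀ must span the same plane of matrices: they are the rank-1 matrices of the form x·S₀ + y·S₁.
The 2×2 minor of x·S₀ + y·S₁ on rows {0,1}, columns {0,1} is 108·x² + 324·xy = 108·(x + 3·y)(x), vanishing at (x:y) = (3:-1) and (0:1).
M₁ = 3·S₀ − S₁ = [[-27, 0, 54], [-27, 0, 54], [27, 0, -54]] = (-27)·[1, 1, -1][1, 0, -2]ᵀ and M₂ = S₁ = [[18, 27, 9], [-6, -9, -3], [6, 9, 3]] = 3·[3, -1, 1][2, 3, 1]ᵀ, so take a₁ = [1, 1, -1], b₁ = [1, 0, -2], a₂ = [3, -1, 1], b₂ = [2, 3, 1].
Each slice is an integer combination of E₁ = a₁b₁ᵀ and E₂ = a₂b₂ᵀ: S₀ = −9·E₁ + E₂, S₁ = 3·E₂, S₂ = 3·E₁ − 2·E₂; reading off coefficients, c₁ = [-9, 0, 3] and c₂ = [1, 3, -2].
Hence T = [1, 1, -1] ⊗ [1, 0, -2] ⊗ [-9, 0, 3] + [3, -1, 1] ⊗ [2, 3, 1] ⊗ [1, 3, -2], so rank(T) ≤ 2.
These bounds meet, so rank(T) = 2.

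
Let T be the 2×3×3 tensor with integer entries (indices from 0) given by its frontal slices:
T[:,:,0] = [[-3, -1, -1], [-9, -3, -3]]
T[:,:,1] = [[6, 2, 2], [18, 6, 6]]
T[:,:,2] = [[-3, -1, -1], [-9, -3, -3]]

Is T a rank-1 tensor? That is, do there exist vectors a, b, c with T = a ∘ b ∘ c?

If T = a ∘ b ∘ c then every fibre of T is a multiple of the corresponding factor, so read the factors off the fibres through the nonzero entry T[0,0,0] = -3.
The mode-1 fibre T[:,0,0] = [-3, -9] gives a = [1, 3] (primitive direction); the mode-2 fibre T[0,:,0] = [-3, -1, -1] gives b = [3, 1, 1]; then c[k] = T[0,0,k] / (a[0]·b[0]) = [-3, 6, -3] / 3 = [-1, 2, -1].
Expanding [1, 3] ∘ [3, 1, 1] ∘ [-1, 2, -1] reproduces all 18 entries of T, so T = [1, 3] ∘ [3, 1, 1] ∘ [-1, 2, -1] and rank(T) ≤ 1.
Equivalently every frontal slice T[:,:,k] is c[k] times the rank-1 matrix [1, 3] ∘ [3, 1, 1]. So T has rank 1 (it is nonzero).

Yes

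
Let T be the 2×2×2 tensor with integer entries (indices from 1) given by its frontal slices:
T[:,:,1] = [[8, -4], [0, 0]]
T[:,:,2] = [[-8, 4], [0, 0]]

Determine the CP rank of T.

1

Lower bound: T ≠ 0 (e.g. T[1,1,1] = 8), so rank(T) ≥ 1.
Upper bound: if T = a ⊗ b ⊗ c then every fibre of T is a multiple of the corresponding factor, so read the factors off the fibres through the nonzero entry T[1,1,1] = 8.
The mode-1 fibre T[:,1,1] = [8, 0] gives a = (1, 0) (primitive direction); the mode-2 fibre T[1,:,1] = [8, -4] gives b = (2, -1); then c[k] = T[1,1,k] / (a[1]·b[1]) = [8, -8] / 2 = (4, -4).
Expanding (1, 0) ⊗ (2, -1) ⊗ (4, -4) reproduces all 8 entries of T, so T = (1, 0) ⊗ (2, -1) ⊗ (4, -4) and rank(T) ≤ 1.
These bounds meet, so rank(T) = 1.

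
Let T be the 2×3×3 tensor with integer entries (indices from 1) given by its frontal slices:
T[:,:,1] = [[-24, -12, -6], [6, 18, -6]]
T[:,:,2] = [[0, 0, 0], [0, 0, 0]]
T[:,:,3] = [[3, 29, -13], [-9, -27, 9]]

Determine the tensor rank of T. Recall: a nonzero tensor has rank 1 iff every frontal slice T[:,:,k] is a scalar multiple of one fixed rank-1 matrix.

2

Lower bound: the mode-2 unfolding of T (rows indexed by j, columns by (i,k) = (1,1), (1,2), (1,3), (2,1), (2,2), (2,3)) is [[-24, 0, 3, 6, 0, -9], [-12, 0, 29, 18, 0, -27], [-6, 0, -13, -6, 0, 9]].
There the 2×2 minor on rows j ∈ {1, 2}, columns (i,k) ∈ {(1,1), (1,3)} is det [[-24, 3], [-12, 29]] = -660 ≠ 0, so this unfolding has rank ≥ 2; CP rank is at least every unfolding rank, so rank(T) ≥ 2. (Flattening ranks never certify an upper bound on CP rank; for that we must actually write T with 2 rank-1 terms.)
Upper bound — finding two terms. Write S_k = T[:,:,k] for the frontal slices: S₁ = [[-24, -12, -6], [6, 18, -6]], S₂ = [[0, 0, 0], [0, 0, 0]], S₃ = [[3, 29, -13], [-9, -27, 9]].
If T = a₁ (x) b₁ (x) c₁ + a₂ (x) b₂ (x) c₂ then each S_k = c₁[k]·a₁b₁ᵀ + c₂[k]·a₂b₂ᵀ. S₁ and S₃ are linearly independent, so a₁b₁ᵀ and a₂b₂ᵀ must span the same plane of matrices: they are the rank-1 matrices of the form x·S₁ + y·S₃.
The 2×2 minor of x·S₁ + y·S₃ on rows {1,2}, columns {1,2} is −360·x² + 420·xy + 180·y² = (-60)·(2·x − 3·y)(3·x + y), vanishing at (x:y) = (3:2) and (1:-3).
M₁ = 3·S₁ + 2·S₃ = [[-66, 22, -44], [0, 0, 0]] = (-22)·[1, 0][3, -1, 2]ᵀ and M₂ = S₁ − 3·S₃ = [[-33, -99, 33], [33, 99, -33]] = (-33)·[1, -1][1, 3, -1]ᵀ, so take a₁ = [1, 0], b₁ = [3, -1, 2], a₂ = [1, -1], b₂ = [1, 3, -1].
Each slice is an integer combination of E₁ = a₁b₁ᵀ and E₂ = a₂b₂ᵀ: S₁ = −6·E₁ − 6·E₂, S₂ = 0, S₃ = −2·E₁ + 9·E₂; reading off coefficients, c₁ = [-6, 0, -2] and c₂ = [-6, 0, 9].
Hence T = [1, 0] (x) [3, -1, 2] (x) [-6, 0, -2] + [1, -1] (x) [1, 3, -1] (x) [-6, 0, 9], so rank(T) ≤ 2.
These bounds meet, so rank(T) = 2.
Check entry T[1,2,3] = 29: (1)·(-1)·(-2) + (1)·(3)·(9) = 29.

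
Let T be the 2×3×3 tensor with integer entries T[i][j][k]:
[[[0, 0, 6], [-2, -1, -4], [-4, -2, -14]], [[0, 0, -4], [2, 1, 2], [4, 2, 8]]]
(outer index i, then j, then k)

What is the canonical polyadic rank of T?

Lower bound: the mode-1 unfolding of T (rows indexed by i, columns by (j,k) = (0,0), (0,1), (0,2), (1,0), (1,1), (1,2), (2,0), (2,1), (2,2)) is [[0, 0, 6, -2, -1, -4, -4, -2, -14], [0, 0, -4, 2, 1, 2, 4, 2, 8]].
There the 2×2 minor on rows i ∈ {0, 1}, columns (j,k) ∈ {(0,2), (1,0)} is det [[6, -2], [-4, 2]] = 4 ≠ 0, so this unfolding has rank ≥ 2; CP rank is at least every unfolding rank, so rank(T) ≥ 2. (This is only a lower bound: in general the CP rank may exceed every unfolding rank, so we still need to exhibit 2 rank-1 terms summing to T.)
Upper bound — finding two terms. Write S_k = T[:,:,k] for the frontal slices: S₀ = [[0, -2, -4], [0, 2, 4]], S₁ = [[0, -1, -2], [0, 1, 2]], S₂ = [[6, -4, -14], [-4, 2, 8]].
If T = a₁ ⊗ b₁ ⊗ c₁ + a₂ ⊗ b₂ ⊗ c₂ then each S_k = c₁[k]·a₁b₁ᵀ + c₂[k]·a₂b₂ᵀ. S₀ and S₂ are linearly independent, so a₁b₁ᵀ and a₂b₂ᵀ must span the same plane of matrices: they are the rank-1 matrices of the form x·S₀ + y·S₂.
The 2×2 minor of x·S₀ + y·S₂ on rows {0,1}, columns {0,1} is 4·xy − 4·y² = 4·(x − y)(y), vanishing at (x:y) = (1:1) and (1:0).
M₁ = S₀ + S₂ = [[6, -6, -18], [-4, 4, 12]] = 2·[3, -2][1, -1, -3]ᵀ and M₂ = S₀ = [[0, -2, -4], [0, 2, 4]] = (-2)·[1, -1][0, 1, 2]ᵀ, so take a₁ = [3, -2], b₁ = [1, -1, -3], a₂ = [1, -1], b₂ = [0, 1, 2].
Each slice is an integer combination of E₁ = a₁b₁ᵀ and E₂ = a₂b₂ᵀ: S₀ = −2·E₂, S₁ = −E₂, S₂ = 2·E₁ + 2·E₂; reading off coefficients, c₁ = [0, 0, 2] and c₂ = [-2, -1, 2].
Hence T = [3, -2] ⊗ [1, -1, -3] ⊗ [0, 0, 2] + [1, -1] ⊗ [0, 1, 2] ⊗ [-2, -1, 2], so rank(T) ≤ 2.
These bounds meet, so rank(T) = 2.

2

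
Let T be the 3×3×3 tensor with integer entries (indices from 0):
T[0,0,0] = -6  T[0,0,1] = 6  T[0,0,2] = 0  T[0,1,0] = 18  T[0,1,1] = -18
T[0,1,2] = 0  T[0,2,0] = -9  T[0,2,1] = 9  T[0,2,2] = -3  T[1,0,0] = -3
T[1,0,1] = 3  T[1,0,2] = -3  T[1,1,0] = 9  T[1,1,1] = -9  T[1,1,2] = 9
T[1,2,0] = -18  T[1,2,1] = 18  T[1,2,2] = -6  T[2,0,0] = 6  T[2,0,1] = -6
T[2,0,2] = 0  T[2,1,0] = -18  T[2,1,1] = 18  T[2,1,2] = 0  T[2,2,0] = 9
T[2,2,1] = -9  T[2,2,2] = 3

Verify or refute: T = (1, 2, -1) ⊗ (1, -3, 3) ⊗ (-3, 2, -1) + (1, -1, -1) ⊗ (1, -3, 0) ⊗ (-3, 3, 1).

No

Reconstruct entry (0,0,1) from the claimed factors: Σₗ aₗ[0]bₗ[0]cₗ[1] = (1)·(1)·(2) + (1)·(1)·(3) = 5, but T[0,0,1] = 6. The claim is false.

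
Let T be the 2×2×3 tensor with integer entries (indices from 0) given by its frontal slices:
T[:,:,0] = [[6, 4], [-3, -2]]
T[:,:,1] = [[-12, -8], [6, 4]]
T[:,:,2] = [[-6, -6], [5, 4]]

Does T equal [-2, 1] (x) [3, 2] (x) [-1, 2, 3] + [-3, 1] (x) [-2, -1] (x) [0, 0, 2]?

Yes

Reconstruct entrywise from the claimed factors. For example, T[0,1,1] = -8 and Σₗ aₗ[0]bₗ[1]cₗ[1] = (-2)·(2)·(2) + (-3)·(-1)·(0) = -8; checking all 12 entries, every one matches. The claim holds.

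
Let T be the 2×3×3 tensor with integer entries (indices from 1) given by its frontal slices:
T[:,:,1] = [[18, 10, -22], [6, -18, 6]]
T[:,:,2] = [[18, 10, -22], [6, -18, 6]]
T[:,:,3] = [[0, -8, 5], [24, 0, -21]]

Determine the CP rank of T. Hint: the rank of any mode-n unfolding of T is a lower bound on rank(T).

Lower bound: the mode-1 unfolding of T (rows indexed by i, columns by (j,k) = (1,1), (1,2), (1,3), (2,1), (2,2), (2,3), (3,1), (3,2), (3,3)) is [[18, 18, 0, 10, 10, -8, -22, -22, 5], [6, 6, 24, -18, -18, 0, 6, 6, -21]].
There the 2×2 minor on rows i ∈ {1, 2}, columns (j,k) ∈ {(1,1), (1,3)} is det [[18, 0], [6, 24]] = 432 ≠ 0, so this unfolding has rank ≥ 2; CP rank is at least every unfolding rank, so rank(T) ≥ 2. (Unfolding ranks only ever bound the CP rank from below — rank(T) can be strictly larger than all of them — so the matching upper bound has to come from an explicit 2-term decomposition.)
Upper bound — finding two terms. Write S_k = T[:,:,k] for the frontal slices: S₁ = [[18, 10, -22], [6, -18, 6]], S₂ = [[18, 10, -22], [6, -18, 6]], S₃ = [[0, -8, 5], [24, 0, -21]].
If T = a₁ ⊗ b₁ ⊗ c₁ + a₂ ⊗ b₂ ⊗ c₂ then each S_k = c₁[k]·a₁b₁ᵀ + c₂[k]·a₂b₂ᵀ. S₁ and S₃ are linearly independent, so a₁b₁ᵀ and a₂b₂ᵀ must span the same plane of matrices: they are the rank-1 matrices of the form x·S₁ + y·S₃.
The 2×2 minor of x·S₁ + y·S₃ on rows {1,2}, columns {1,2} is −384·x² − 192·xy + 192·y² = (-192)·(2·x − y)(x + y), vanishing at (x:y) = (1:2) and (1:-1).
M₁ = S₁ + 2·S₃ = [[18, -6, -12], [54, -18, -36]] = 6·[1, 3][3, -1, -2]ᵀ and M₂ = S₁ − S₃ = [[18, 18, -27], [-18, -18, 27]] = 9·[1, -1][2, 2, -3]ᵀ, so take a₁ = [1, 3], b₁ = [3, -1, -2], a₂ = [1, -1], b₂ = [2, 2, -3].
Each slice is an integer combination of E₁ = a₁b₁ᵀ and E₂ = a₂b₂ᵀ: S₁ = 2·E₁ + 6·E₂, S₂ = 2·E₁ + 6·E₂, S₃ = 2·E₁ − 3·E₂; reading off coefficients, c₁ = [2, 2, 2] and c₂ = [6, 6, -3].
Hence T = [1, 3] ⊗ [3, -1, -2] ⊗ [2, 2, 2] + [1, -1] ⊗ [2, 2, -3] ⊗ [6, 6, -3], so rank(T) ≤ 2.
These bounds meet, so rank(T) = 2.
Check entry T[1,2,2] = 10: (1)·(-1)·(2) + (1)·(2)·(6) = 10.

2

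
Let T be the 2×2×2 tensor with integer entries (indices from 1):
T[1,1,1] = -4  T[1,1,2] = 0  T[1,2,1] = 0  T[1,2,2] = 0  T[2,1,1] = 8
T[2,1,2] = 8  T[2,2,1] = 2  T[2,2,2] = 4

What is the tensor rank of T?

Lower bound: the mode-1 unfolding of T (rows indexed by i, columns by (j,k) = (1,1), (1,2), (2,1), (2,2)) is [[-4, 0, 0, 0], [8, 8, 2, 4]].
There the 2×2 minor on rows i ∈ {1, 2}, columns (j,k) ∈ {(1,1), (1,2)} is det [[-4, 0], [8, 8]] = -32 ≠ 0, so this unfolding has rank ≥ 2; CP rank is at least every unfolding rank, so rank(T) ≥ 2. (This is only a lower bound: in general the CP rank may exceed every unfolding rank, so we still need to exhibit 2 rank-1 terms summing to T.)
Upper bound — finding two terms. Write S_k = T[:,:,k] for the frontal slices: S₁ = [[-4, 0], [8, 2]], S₂ = [[0, 0], [8, 4]].
If T = a₁ (x) b₁ (x) c₁ + a₂ (x) b₂ (x) c₂ then each S_k = c₁[k]·a₁b₁ᵀ + c₂[k]·a₂b₂ᵀ. S₁ and S₂ are linearly independent, so a₁b₁ᵀ and a₂b₂ᵀ must span the same plane of matrices: they are the rank-1 matrices of the form x·S₁ + y·S₂.
det(x·S₁ + y·S₂) is −8·x² − 16·xy = (-8)·(x + 2·y)(x), vanishing at (x:y) = (2:-1) and (0:1).
M₁ = 2·S₁ − S₂ = [[-8, 0], [8, 0]] = (-8)·[1, -1][1, 0]ᵀ and M₂ = S₂ = [[0, 0], [8, 4]] = 4·[0, 1][2, 1]ᵀ, so take a₁ = [1, -1], b₁ = [1, 0], a₂ = [0, 1], b₂ = [2, 1].
Each slice is an integer combination of E₁ = a₁b₁ᵀ and E₂ = a₂b₂ᵀ: S₁ = −4·E₁ + 2·E₂, S₂ = 4·E₂; reading off coefficients, c₁ = [-4, 0] and c₂ = [2, 4].
Hence T = [1, -1] (x) [1, 0] (x) [-4, 0] + [0, 1] (x) [2, 1] (x) [2, 4], so rank(T) ≤ 2.
These bounds meet, so rank(T) = 2.

2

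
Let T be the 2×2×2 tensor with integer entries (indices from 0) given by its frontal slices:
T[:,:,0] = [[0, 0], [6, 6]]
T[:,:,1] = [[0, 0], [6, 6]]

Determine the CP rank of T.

Lower bound: T ≠ 0 (e.g. T[1,0,0] = 6), so rank(T) ≥ 1.
Upper bound: if T = a ⊗ b ⊗ c then every fibre of T is a multiple of the corresponding factor, so read the factors off the fibres through the nonzero entry T[1,0,0] = 6.
The mode-1 fibre T[:,0,0] = [0, 6] gives a = [0, 1] (primitive direction); the mode-2 fibre T[1,:,0] = [6, 6] gives b = [1, 1]; then c[k] = T[1,0,k] / (a[1]·b[0]) = [6, 6] / 1 = [6, 6].
Expanding [0, 1] ⊗ [1, 1] ⊗ [6, 6] reproduces all 8 entries of T, so T = [0, 1] ⊗ [1, 1] ⊗ [6, 6] and rank(T) ≤ 1.
These bounds meet, so rank(T) = 1.

1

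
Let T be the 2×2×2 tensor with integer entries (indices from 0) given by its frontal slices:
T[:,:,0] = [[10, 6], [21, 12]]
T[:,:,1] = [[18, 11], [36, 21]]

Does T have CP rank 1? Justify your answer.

The mode-3 unfolding of T (rows indexed by k, columns by (i,j) = (0,0), (0,1), (1,0), (1,1)) is [[10, 6, 21, 12], [18, 11, 36, 21]].
There the 2×2 minor on rows k ∈ {0, 1}, columns (i,j) ∈ {(0,0), (0,1)} is det [[10, 6], [18, 11]] = 2 ≠ 0, so this unfolding has rank ≥ 2; CP rank is at least every unfolding rank, so rank(T) ≥ 2.
In particular rank(T) ≥ 2 > 1, so T is not rank-1.

No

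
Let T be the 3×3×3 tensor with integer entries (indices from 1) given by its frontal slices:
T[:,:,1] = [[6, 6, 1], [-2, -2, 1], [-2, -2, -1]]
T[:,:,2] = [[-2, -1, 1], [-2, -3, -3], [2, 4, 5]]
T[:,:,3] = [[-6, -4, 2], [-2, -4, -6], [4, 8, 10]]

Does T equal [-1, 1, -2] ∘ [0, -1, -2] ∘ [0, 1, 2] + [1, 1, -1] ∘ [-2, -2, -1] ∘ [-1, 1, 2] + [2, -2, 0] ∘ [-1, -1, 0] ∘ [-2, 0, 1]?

Yes

Reconstruct entrywise from the claimed factors. For example, T[3,2,3] = 8 and Σₗ aₗ[3]bₗ[2]cₗ[3] = (-2)·(-1)·(2) + (-1)·(-2)·(2) + (0)·(-1)·(1) = 8; checking all 27 entries, every one matches. The claim holds.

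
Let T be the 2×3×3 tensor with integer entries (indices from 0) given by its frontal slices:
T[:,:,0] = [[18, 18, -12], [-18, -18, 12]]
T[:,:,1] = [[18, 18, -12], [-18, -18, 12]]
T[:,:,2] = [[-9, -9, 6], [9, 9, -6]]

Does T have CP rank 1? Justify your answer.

Yes

The mode-1 fibre T[:,0,0] = [18, -18] gives a = [1, -1] (primitive direction); the mode-2 fibre T[0,:,0] = [18, 18, -12] gives b = [3, 3, -2]; then c[k] = T[0,0,k] / (a[0]·b[0]) = [18, 18, -9] / 3 = [6, 6, -3].
Expanding [1, -1] ⊗ [3, 3, -2] ⊗ [6, 6, -3] reproduces all 18 entries of T, so T = [1, -1] ⊗ [3, 3, -2] ⊗ [6, 6, -3] and rank(T) ≤ 1.
Equivalently every frontal slice T[:,:,k] is c[k] times the rank-1 matrix [1, -1] ⊗ [3, 3, -2]. So T has rank 1 (it is nonzero).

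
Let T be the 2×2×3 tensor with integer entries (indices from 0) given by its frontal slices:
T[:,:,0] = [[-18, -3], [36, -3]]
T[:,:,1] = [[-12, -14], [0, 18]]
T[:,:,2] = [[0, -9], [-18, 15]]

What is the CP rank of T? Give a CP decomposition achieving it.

Lower bound: the mode-3 unfolding of T (rows indexed by k, columns by (i,j) = (0,0), (0,1), (1,0), (1,1)) is [[-18, -3, 36, -3], [-12, -14, 0, 18], [0, -9, -18, 15]].
There the 2×2 minor on rows k ∈ {0, 1}, columns (i,j) ∈ {(0,0), (0,1)} is det [[-18, -3], [-12, -14]] = 216 ≠ 0, so this unfolding has rank ≥ 2; CP rank is at least every unfolding rank, so rank(T) ≥ 2. (This is only a lower bound: in general the CP rank may exceed every unfolding rank, so we still need to exhibit 2 rank-1 terms summing to T.)
Upper bound — finding two terms. Write S_k = T[:,:,k] for the frontal slices: S₀ = [[-18, -3], [36, -3]], S₁ = [[-12, -14], [0, 18]], S₂ = [[0, -9], [-18, 15]].
If T = a₁ ∘ b₁ ∘ c₁ + a₂ ∘ b₂ ∘ c₂ then each S_k = c₁[k]·a₁b₁ᵀ + c₂[k]·a₂b₂ᵀ. S₀ and S₁ are linearly independent, so a₁b₁ᵀ and a₂b₂ᵀ must span the same plane of matrices: they are the rank-1 matrices of the form x·S₀ + y·S₁.
det(x·S₀ + y·S₁) is 162·x² + 216·xy − 216·y² = 54·(3·x − 2·y)(x + 2·y), vanishing at (x:y) = (2:3) and (2:-1).
M₁ = 2·S₀ + 3·S₁ = [[-72, -48], [72, 48]] = (-24)·[1, -1][3, 2]ᵀ and M₂ = 2·S₀ − S₁ = [[-24, 8], [72, -24]] = (-8)·[1, -3][3, -1]ᵀ, so take a₁ = [1, -1], b₁ = [3, 2], a₂ = [1, -3], b₂ = [3, -1].
Each slice is an integer combination of E₁ = a₁b₁ᵀ and E₂ = a₂b₂ᵀ: S₀ = −3·E₁ − 3·E₂, S₁ = −6·E₁ + 2·E₂, S₂ = −3·E₁ + 3·E₂; reading off coefficients, c₁ = [-3, -6, -3] and c₂ = [-3, 2, 3].
Hence T = [1, -1] ∘ [3, 2] ∘ [-3, -6, -3] + [1, -3] ∘ [3, -1] ∘ [-3, 2, 3], so rank(T) ≤ 2.
These bounds meet, so rank(T) = 2.

rank(T) = 2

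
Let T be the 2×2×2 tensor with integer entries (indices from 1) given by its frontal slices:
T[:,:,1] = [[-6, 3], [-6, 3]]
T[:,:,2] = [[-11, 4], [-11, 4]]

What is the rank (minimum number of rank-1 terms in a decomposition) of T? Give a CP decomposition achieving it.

rank(T) = 2

Lower bound: the mode-2 unfolding of T (rows indexed by j, columns by (i,k) = (1,1), (1,2), (2,1), (2,2)) is [[-6, -11, -6, -11], [3, 4, 3, 4]].
There the 2×2 minor on rows j ∈ {1, 2}, columns (i,k) ∈ {(1,1), (1,2)} is det [[-6, -11], [3, 4]] = 9 ≠ 0, so this unfolding has rank ≥ 2; CP rank is at least every unfolding rank, so rank(T) ≥ 2. (Unfolding ranks only ever bound the CP rank from below — rank(T) can be strictly larger than all of them — so the matching upper bound has to come from an explicit 2-term decomposition.)
Upper bound — finding two terms. Every mode-1 slice of T is a multiple of one matrix: T[i,:,:] = a[i]·M with a = (1, 1) and M = [[-6, -11], [3, 4]] (rows indexed by j, columns by k). So it suffices to write M as a sum of two rank-1 matrices.
Splitting M by its rows (j = 1, 2), M = (1, 0)(-6, -11)ᵀ + (0, 1)(3, 4)ᵀ.
Hence T = (1, 1) ⊗ (1, 0) ⊗ (-6, -11) + (1, 1) ⊗ (0, 1) ⊗ (3, 4), so rank(T) ≤ 2.
These bounds meet, so rank(T) = 2.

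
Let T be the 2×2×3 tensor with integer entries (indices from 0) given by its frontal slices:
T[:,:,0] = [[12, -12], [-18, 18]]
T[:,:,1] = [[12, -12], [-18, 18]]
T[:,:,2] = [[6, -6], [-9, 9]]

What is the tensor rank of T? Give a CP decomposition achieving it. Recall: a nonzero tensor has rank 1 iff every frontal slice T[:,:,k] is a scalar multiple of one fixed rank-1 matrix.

rank(T) = 1

Lower bound: T ≠ 0 (e.g. T[0,0,0] = 12), so rank(T) ≥ 1.
Upper bound: if T = a ∘ b ∘ c then every fibre of T is a multiple of the corresponding factor, so read the factors off the fibres through the nonzero entry T[0,0,0] = 12.
The mode-1 fibre T[:,0,0] = [12, -18] gives a = [2, -3] (primitive direction); the mode-2 fibre T[0,:,0] = [12, -12] gives b = [1, -1]; then c[k] = T[0,0,k] / (a[0]·b[0]) = [12, 12, 6] / 2 = [6, 6, 3].
Expanding [2, -3] ∘ [1, -1] ∘ [6, 6, 3] reproduces all 12 entries of T, so T = [2, -3] ∘ [1, -1] ∘ [6, 6, 3] and rank(T) ≤ 1.
These bounds meet, so rank(T) = 1.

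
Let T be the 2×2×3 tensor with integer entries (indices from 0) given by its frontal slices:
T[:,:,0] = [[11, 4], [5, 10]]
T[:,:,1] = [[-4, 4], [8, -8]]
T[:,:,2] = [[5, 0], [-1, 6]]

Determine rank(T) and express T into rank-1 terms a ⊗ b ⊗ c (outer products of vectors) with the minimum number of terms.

rank(T) = 2

Lower bound: the mode-2 unfolding of T (rows indexed by j, columns by (i,k) = (0,0), (0,1), (0,2), (1,0), (1,1), (1,2)) is [[11, -4, 5, 5, 8, -1], [4, 4, 0, 10, -8, 6]].
There the 2×2 minor on rows j ∈ {0, 1}, columns (i,k) ∈ {(0,0), (0,1)} is det [[11, -4], [4, 4]] = 60 ≠ 0, so this unfolding has rank ≥ 2; CP rank is at least every unfolding rank, so rank(T) ≥ 2. (Flattening ranks never certify an upper bound on CP rank; for that we must actually write T with 2 rank-1 terms.)
Upper bound — finding two terms. Write S_k = T[:,:,k] for the frontal slices: S₀ = [[11, 4], [5, 10]], S₁ = [[-4, 4], [8, -8]], S₂ = [[5, 0], [-1, 6]].
If T = a₁ ⊗ b₁ ⊗ c₁ + a₂ ⊗ b₂ ⊗ c₂ then each S_k = c₁[k]·a₁b₁ᵀ + c₂[k]·a₂b₂ᵀ. S₀ and S₁ are linearly independent, so a₁b₁ᵀ and a₂b₂ᵀ must span the same plane of matrices: they are the rank-1 matrices of the form x·S₀ + y·S₁.
det(x·S₀ + y·S₁) is 90·x² − 180·xy = 90·(x − 2·y)(x), vanishing at (x:y) = (2:1) and (0:1).
M₁ = 2·S₀ + S₁ = [[18, 12], [18, 12]] = 6·(1, 1)(3, 2)ᵀ and M₂ = S₁ = [[-4, 4], [8, -8]] = (-4)·(1, -2)(1, -1)ᵀ, so take a₁ = (1, 1), b₁ = (3, 2), a₂ = (1, -2), b₂ = (1, -1).
Each slice is an integer combination of E₁ = a₁b₁ᵀ and E₂ = a₂b₂ᵀ: S₀ = 3·E₁ + 2·E₂, S₁ = −4·E₂, S₂ = E₁ + 2·E₂; reading off coefficients, c₁ = (3, 0, 1) and c₂ = (2, -4, 2).
Hence T = (1, 1) ⊗ (3, 2) ⊗ (3, 0, 1) + (1, -2) ⊗ (1, -1) ⊗ (2, -4, 2), so rank(T) ≤ 2.
These bounds meet, so rank(T) = 2.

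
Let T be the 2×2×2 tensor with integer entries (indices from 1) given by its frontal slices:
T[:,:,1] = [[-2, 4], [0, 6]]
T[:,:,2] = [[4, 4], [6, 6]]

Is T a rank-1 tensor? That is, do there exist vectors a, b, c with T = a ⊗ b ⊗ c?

No

The mode-2 unfolding of T (rows indexed by j, columns by (i,k) = (1,1), (1,2), (2,1), (2,2)) is [[-2, 4, 0, 6], [4, 4, 6, 6]].
There the 2×2 minor on rows j ∈ {1, 2}, columns (i,k) ∈ {(1,1), (1,2)} is det [[-2, 4], [4, 4]] = -24 ≠ 0, so this unfolding has rank ≥ 2; CP rank is at least every unfolding rank, so rank(T) ≥ 2.
In particular rank(T) ≥ 2 > 1, so T is not rank-1.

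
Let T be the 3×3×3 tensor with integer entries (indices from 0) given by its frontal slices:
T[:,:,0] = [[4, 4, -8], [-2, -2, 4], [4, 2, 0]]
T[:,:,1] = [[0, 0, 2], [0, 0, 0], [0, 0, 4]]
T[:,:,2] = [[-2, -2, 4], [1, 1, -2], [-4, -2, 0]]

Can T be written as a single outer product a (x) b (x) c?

No

The mode-2 unfolding of T (rows indexed by j, columns by (i,k) = (0,0), (0,1), (0,2), (1,0), (1,1), (1,2), (2,0), (2,1), (2,2)) is [[4, 0, -2, -2, 0, 1, 4, 0, -4], [4, 0, -2, -2, 0, 1, 2, 0, -2], [-8, 2, 4, 4, 0, -2, 0, 4, 0]].
There the 3×3 minor on rows j ∈ {0, 1, 2}, columns (i,k) ∈ {(0,0), (0,1), (2,0)} is det [[4, 0, 4], [4, 0, 2], [-8, 2, 0]] = 16 ≠ 0, so this unfolding has rank ≥ 3; CP rank is at least every unfolding rank, so rank(T) ≥ 3.
In particular rank(T) ≥ 3 > 1, so T is not rank-1.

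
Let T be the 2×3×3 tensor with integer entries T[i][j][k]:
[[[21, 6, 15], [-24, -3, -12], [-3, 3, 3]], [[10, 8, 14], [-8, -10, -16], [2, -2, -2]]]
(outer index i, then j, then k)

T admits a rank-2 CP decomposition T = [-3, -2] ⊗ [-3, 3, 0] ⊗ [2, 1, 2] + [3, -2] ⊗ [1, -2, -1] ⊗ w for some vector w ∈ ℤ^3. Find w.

Subtract the known terms from T to get the rank-1 residual R = [3, -2] ⊗ [1, -2, -1] ⊗ w, so R[i,j,k] = a[i]·b[j]·w[k]. Pick indices with nonzero a[0]·b[0] = (3)·(1) = 3. Only the fibre through (0,0,·) is needed: R[0,0,:] = T[0,0,:] − Σₗ aₗ[0]bₗ[0]cₗ = [21, 6, 15] − (-3)·(-3)·[2, 1, 2] = [3, -3, -3]. Then w[k] = R[0,0,k] / 3 for each k, giving w = [3, -3, -3] / 3 = [1, -1, -1].

w = [1, -1, -1]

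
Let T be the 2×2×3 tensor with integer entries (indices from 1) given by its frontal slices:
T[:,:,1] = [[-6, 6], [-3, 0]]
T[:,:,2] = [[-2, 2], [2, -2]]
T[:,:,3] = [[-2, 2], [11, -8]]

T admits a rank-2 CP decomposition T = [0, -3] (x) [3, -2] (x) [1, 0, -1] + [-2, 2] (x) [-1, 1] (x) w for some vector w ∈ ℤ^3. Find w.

Subtract the known terms from T to get the rank-1 residual R = [-2, 2] (x) [-1, 1] (x) w, so R[i,j,k] = a[i]·b[j]·w[k]. Pick indices with nonzero a[1]·b[1] = (-2)·(-1) = 2. Only the fibre through (1,1,·) is needed: R[1,1,:] = T[1,1,:] − Σₗ aₗ[1]bₗ[1]cₗ = [-6, -2, -2] − (0)·(3)·[1, 0, -1] = [-6, -2, -2]. Then w[k] = R[1,1,k] / 2 for each k, giving w = [-6, -2, -2] / 2 = [-3, -1, -1].

w = [-3, -1, -1]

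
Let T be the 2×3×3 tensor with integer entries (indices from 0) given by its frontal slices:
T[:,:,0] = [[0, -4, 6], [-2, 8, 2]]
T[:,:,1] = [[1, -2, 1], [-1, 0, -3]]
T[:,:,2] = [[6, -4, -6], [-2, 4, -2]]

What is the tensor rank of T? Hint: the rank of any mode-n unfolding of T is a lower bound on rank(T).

Lower bound: the mode-3 unfolding of T (rows indexed by k, columns by (i,j) = (0,0), (0,1), (0,2), (1,0), (1,1), (1,2)) is [[0, -4, 6, -2, 8, 2], [1, -2, 1, -1, 0, -3], [6, -4, -6, -2, 4, -2]].
There the 3×3 minor on rows k ∈ {0, 1, 2}, columns (i,j) ∈ {(0,0), (0,1), (1,1)} is det [[0, -4, 8], [1, -2, 0], [6, -4, 4]] = 80 ≠ 0, so this unfolding has rank ≥ 3; CP rank is at least every unfolding rank, so rank(T) ≥ 3. (Unfolding ranks only ever bound the CP rank from below — rank(T) can be strictly larger than all of them — so the matching upper bound has to come from an explicit 3-term decomposition.)
Upper bound: T is a sum of 3 rank-1 terms, T = [0, 1] (x) [0, 1, 1] (x) [4, -2, 0] + [1, -1] (x) [1, -2, 1] (x) [2, 1, 2] + [1, 0] (x) [1, 0, -2] (x) [-2, 0, 4] (written with every a and b primitive with positive leading entry and the scale carried by c; CP decompositions are not unique, and this one is verified by expanding entrywise), so rank(T) ≤ 3.
These bounds meet, so rank(T) = 3.
Check entry T[1,2,2] = -2: (1)·(1)·(0) + (-1)·(1)·(2) + (0)·(-2)·(4) = -2.

3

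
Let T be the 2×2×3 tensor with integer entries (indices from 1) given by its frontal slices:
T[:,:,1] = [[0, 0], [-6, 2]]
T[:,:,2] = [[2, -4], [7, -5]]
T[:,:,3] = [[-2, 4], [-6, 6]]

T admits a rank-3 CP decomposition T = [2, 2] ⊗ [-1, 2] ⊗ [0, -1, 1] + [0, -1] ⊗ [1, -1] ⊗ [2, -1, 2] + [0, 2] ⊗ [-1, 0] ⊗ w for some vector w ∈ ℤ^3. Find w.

Subtract the known terms from T to get the rank-1 residual R = [0, 2] ⊗ [-1, 0] ⊗ w, so R[i,j,k] = a[i]·b[j]·w[k]. Pick indices with nonzero a[2]·b[1] = (2)·(-1) = -2. Only the fibre through (2,1,·) is needed: R[2,1,:] = T[2,1,:] − Σₗ aₗ[2]bₗ[1]cₗ = [-6, 7, -6] − (2)·(-1)·[0, -1, 1] − (-1)·(1)·[2, -1, 2] = [-4, 4, -2]. Then w[k] = R[2,1,k] / -2 for each k, giving w = [-4, 4, -2] / -2 = [2, -2, 1].

w = [2, -2, 1]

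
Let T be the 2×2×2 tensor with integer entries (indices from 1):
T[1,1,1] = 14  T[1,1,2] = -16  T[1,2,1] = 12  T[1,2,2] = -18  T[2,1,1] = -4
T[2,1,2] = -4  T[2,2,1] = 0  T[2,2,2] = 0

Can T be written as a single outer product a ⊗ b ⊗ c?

The mode-2 unfolding of T (rows indexed by j, columns by (i,k) = (1,1), (1,2), (2,1), (2,2)) is [[14, -16, -4, -4], [12, -18, 0, 0]].
There the 2×2 minor on rows j ∈ {1, 2}, columns (i,k) ∈ {(1,1), (1,2)} is det [[14, -16], [12, -18]] = -60 ≠ 0, so this unfolding has rank ≥ 2; CP rank is at least every unfolding rank, so rank(T) ≥ 2.
In particular rank(T) ≥ 2 > 1, so T is not rank-1.

No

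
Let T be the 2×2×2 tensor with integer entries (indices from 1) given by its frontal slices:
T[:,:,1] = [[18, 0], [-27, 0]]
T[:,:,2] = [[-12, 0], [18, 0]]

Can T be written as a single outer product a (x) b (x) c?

If T = a (x) b (x) c then every fibre of T is a multiple of the corresponding factor, so read the factors off the fibres through the nonzero entry T[1,1,1] = 18.
The mode-1 fibre T[:,1,1] = [18, -27] gives a = [2, -3] (primitive direction); the mode-2 fibre T[1,:,1] = [18, 0] gives b = [1, 0]; then c[k] = T[1,1,k] / (a[1]·b[1]) = [18, -12] / 2 = [9, -6].
Expanding [2, -3] (x) [1, 0] (x) [9, -6] reproduces all 8 entries of T, so T = [2, -3] (x) [1, 0] (x) [9, -6] and rank(T) ≤ 1.
Equivalently every frontal slice T[:,:,k] is c[k] times the rank-1 matrix [2, -3] (x) [1, 0]. So T has rank 1 (it is nonzero).

Yes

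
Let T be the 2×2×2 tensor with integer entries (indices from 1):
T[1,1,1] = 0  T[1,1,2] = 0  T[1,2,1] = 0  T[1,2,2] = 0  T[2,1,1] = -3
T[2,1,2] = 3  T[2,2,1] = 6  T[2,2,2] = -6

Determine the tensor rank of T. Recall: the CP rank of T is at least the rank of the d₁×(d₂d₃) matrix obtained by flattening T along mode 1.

Lower bound: T ≠ 0 (e.g. T[2,1,1] = -3), so rank(T) ≥ 1.
Upper bound: the mode-1 fibre T[:,1,1] = [0, -3] gives a = [0, 1] (primitive direction); the mode-2 fibre T[2,:,1] = [-3, 6] gives b = [1, -2]; then c[k] = T[2,1,k] / (a[2]·b[1]) = [-3, 3] / 1 = [-3, 3].
Expanding [0, 1] ⊗ [1, -2] ⊗ [-3, 3] reproduces all 8 entries of T, so T = [0, 1] ⊗ [1, -2] ⊗ [-3, 3] and rank(T) ≤ 1.
These bounds meet, so rank(T) = 1.

1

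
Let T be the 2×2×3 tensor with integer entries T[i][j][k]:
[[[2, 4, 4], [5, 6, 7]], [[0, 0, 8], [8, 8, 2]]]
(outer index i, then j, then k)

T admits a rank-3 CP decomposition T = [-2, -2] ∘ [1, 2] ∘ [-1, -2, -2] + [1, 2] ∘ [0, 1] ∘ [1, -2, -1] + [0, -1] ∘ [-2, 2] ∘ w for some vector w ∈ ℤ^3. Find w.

Subtract the known terms from T to get the rank-1 residual R = [0, -1] ∘ [-2, 2] ∘ w, so R[i,j,k] = a[i]·b[j]·w[k]. Pick indices with nonzero a[1]·b[0] = (-1)·(-2) = 2. Only the fibre through (1,0,·) is needed: R[1,0,:] = T[1,0,:] − Σₗ aₗ[1]bₗ[0]cₗ = [0, 0, 8] − (-2)·(1)·[-1, -2, -2] − (2)·(0)·[1, -2, -1] = [-2, -4, 4]. Then w[k] = R[1,0,k] / 2 for each k, giving w = [-2, -4, 4] / 2 = [-1, -2, 2].

w = [-1, -2, 2]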